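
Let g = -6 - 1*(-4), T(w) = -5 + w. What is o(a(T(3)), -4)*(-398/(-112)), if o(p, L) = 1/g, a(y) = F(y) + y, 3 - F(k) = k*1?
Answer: -199/112 ≈ -1.7768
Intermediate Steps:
F(k) = 3 - k
g = -2 (g = -6 + 4 = -2)
a(y) = 3 (a(y) = (3 - y) + y = 3)
o(p, L) = -1/2 (o(p, L) = 1/(-2) = -1/2)
o(a(T(3)), -4)*(-398/(-112)) = -(-199)/(-112) = -(-199)*(-1)/112 = -1/2*199/56 = -199/112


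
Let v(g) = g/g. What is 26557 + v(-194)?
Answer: 26558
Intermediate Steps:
v(g) = 1
26557 + v(-194) = 26557 + 1 = 26558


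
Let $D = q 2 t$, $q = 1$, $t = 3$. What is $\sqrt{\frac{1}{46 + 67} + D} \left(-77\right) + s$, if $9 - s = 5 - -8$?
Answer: $-4 - \frac{77 \sqrt{76727}}{113} \approx -192.75$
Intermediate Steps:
$s = -4$ ($s = 9 - \left(5 - -8\right) = 9 - \left(5 + 8\right) = 9 - 13 = -4$)
$D = 6$ ($D = 1 \cdot 2 \cdot 3 = 2 \cdot 3 = 6$)
$\sqrt{\frac{1}{46 + 67} + D} \left(-77\right) + s = \sqrt{\frac{1}{46 + 67} + 6} \left(-77\right) - 4 = \sqrt{\frac{1}{113} + 6} \left(-77\right) - 4 = \sqrt{\frac{679}{113}} \left(-77\right) - 4 = \frac{\sqrt{76727}}{113} \left(-77\right) - 4 = - \frac{77 \sqrt{76727}}{113} - 4 = -4 - \frac{77 \sqrt{76727}}{113}$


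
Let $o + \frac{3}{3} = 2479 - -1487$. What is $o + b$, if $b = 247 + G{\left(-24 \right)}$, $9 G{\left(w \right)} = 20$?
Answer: $\frac{37928}{9} \approx 4214.2$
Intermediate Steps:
$G{\left(w \right)} = \frac{20}{9}$ ($G{\left(w \right)} = \frac{1}{9} \cdot 20 = \frac{20}{9}$)
$b = \frac{2243}{9}$ ($b = 247 + \frac{20}{9} = \frac{2243}{9} \approx 249.22$)
$o = 3965$ ($o = -1 + \left(2479 - -1487\right) = -1 + \left(2479 + 1487\right) = -1 + 3966 = 3965$)
$o + b = 3965 + \frac{2243}{9} = \frac{37928}{9}$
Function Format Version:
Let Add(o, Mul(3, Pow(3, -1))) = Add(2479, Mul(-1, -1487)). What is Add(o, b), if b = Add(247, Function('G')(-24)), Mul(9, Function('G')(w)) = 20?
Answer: Rational(37928, 9) ≈ 4214.2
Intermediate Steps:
Function('G')(w) = Rational(20, 9) (Function('G')(w) = Mul(Rational(1, 9), 20) = Rational(20, 9))
b = Rational(2243, 9) (b = Add(247, Rational(20, 9)) = Rational(2243, 9) ≈ 249.22)
o = 3965 (o = Add(-1, Add(2479, Mul(-1, -1487))) = Add(-1, Add(2479, 1487)) = Add(-1, 3966) = 3965)
Add(o, b) = Add(3965, Rational(2243, 9)) = Rational(37928, 9)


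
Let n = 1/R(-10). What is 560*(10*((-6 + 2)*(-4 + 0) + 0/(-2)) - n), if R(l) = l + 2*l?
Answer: 268856/3 ≈ 89619.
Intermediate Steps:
R(l) = 3*l
n = -1/30 (n = 1/(3*(-10)) = 1/(-30) = -1/30 ≈ -0.033333)
560*(10*((-6 + 2)*(-4 + 0) + 0/(-2)) - n) = 560*(10*((-6 + 2)*(-4 + 0) + 0/(-2)) - 1*(-1/30)) = 560*(10*(-4*(-4) + 0*(-½)) + 1/30) = 560*(10*(16 + 0) + 1/30) = 560*(10*16 + 1/30) = 560*(160 + 1/30) = 560*(4801/30) = 268856/3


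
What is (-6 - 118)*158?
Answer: -19592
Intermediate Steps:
(-6 - 118)*158 = -124*158 = -19592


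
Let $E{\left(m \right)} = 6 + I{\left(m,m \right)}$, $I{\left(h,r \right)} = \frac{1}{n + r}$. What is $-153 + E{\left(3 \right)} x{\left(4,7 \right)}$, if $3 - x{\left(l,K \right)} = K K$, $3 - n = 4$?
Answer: $-452$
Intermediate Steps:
$n = -1$ ($n = 3 - 4 = -1$)
$I{\left(h,r \right)} = \frac{1}{-1 + r}$
$x{\left(l,K \right)} = 3 - K^{2}$ ($x{\left(l,K \right)} = 3 - K K = 3 - K^{2}$)
$E{\left(m \right)} = 6 + \frac{1}{-1 + m}$
$-153 + E{\left(3 \right)} x{\left(4,7 \right)} = -153 + \frac{-5 + 6 \cdot 3}{-1 + 3} \left(3 - 7^{2}\right) = -153 + \frac{-5 + 18}{2} \left(3 - 49\right) = -153 + \frac{1}{2} \cdot 13 \left(3 - 49\right) = -153 + \frac{13}{2} \left(-46\right) = -153 - 299 = -452$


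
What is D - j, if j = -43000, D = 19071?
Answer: 62071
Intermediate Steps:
D - j = 19071 - 1*(-43000) = 19071 + 43000 = 62071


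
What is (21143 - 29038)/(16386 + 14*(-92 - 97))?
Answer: -1579/2748 ≈ -0.57460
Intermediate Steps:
(21143 - 29038)/(16386 + 14*(-92 - 97)) = -7895/(16386 + 14*(-189)) = -7895/(16386 - 2646) = -7895/13740 = -7895*1/13740 = -1579/2748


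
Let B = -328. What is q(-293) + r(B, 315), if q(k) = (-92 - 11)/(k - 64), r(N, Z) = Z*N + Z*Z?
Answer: -1461812/357 ≈ -4094.7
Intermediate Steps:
r(N, Z) = Z² + N*Z (r(N, Z) = N*Z + Z² = Z² + N*Z)
q(k) = -103/(-64 + k)
q(-293) + r(B, 315) = -103/(-64 - 293) + 315*(-328 + 315) = -103/(-357) + 315*(-13) = -103*(-1/357) - 4095 = 103/357 - 4095 = -1461812/357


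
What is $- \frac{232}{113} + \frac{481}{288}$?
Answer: $- \frac{12463}{32544} \approx -0.38296$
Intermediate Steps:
$- \frac{232}{113} + \frac{481}{288} = - \frac{12463}{32544}$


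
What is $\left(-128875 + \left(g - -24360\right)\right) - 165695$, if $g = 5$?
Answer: $-270205$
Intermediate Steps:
$\left(-128875 + \left(g - -24360\right)\right) - 165695 = \left(-128875 + \left(5 - -24360\right)\right) - 165695 = \left(-128875 + \left(5 + 24360\right)\right) - 165695 = \left(-128875 + 24365\right) - 165695 = -104510 - 165695 = -270205$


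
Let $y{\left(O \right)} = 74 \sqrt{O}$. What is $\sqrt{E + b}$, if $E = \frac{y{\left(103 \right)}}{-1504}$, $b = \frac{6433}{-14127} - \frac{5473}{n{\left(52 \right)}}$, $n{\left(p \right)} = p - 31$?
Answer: $\frac{\sqrt{-10026133335800512 - 1889526742691 \sqrt{103}}}{6197044} \approx 16.173 i$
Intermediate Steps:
$n{\left(p \right)} = -31 + p$ ($n{\left(p \right)} = p - 31 = -31 + p$)
$b = - \frac{8605796}{32963}$ ($b = \frac{6433}{-14127} - \frac{5473}{-31 + 52} = 6433 \left(- \frac{1}{14127}\right) - \frac{5473}{21} = - \frac{6433}{14127} - \frac{5473}{21} = - \frac{8605796}{32963} \approx -261.07$)
$E = - \frac{37 \sqrt{103}}{752}$ ($E = \frac{74 \sqrt{103}}{-1504} = 74 \sqrt{103} \left(- \frac{1}{1504}\right) = - \frac{37 \sqrt{103}}{752} \approx -0.49935$)
$\sqrt{E + b} = \sqrt{- \frac{37 \sqrt{103}}{752} - \frac{8605796}{32963}} = \sqrt{- \frac{8605796}{32963} - \frac{37 \sqrt{103}}{752}}$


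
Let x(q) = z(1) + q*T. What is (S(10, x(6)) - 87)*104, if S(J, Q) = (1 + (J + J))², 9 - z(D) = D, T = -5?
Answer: 36816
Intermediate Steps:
z(D) = 9 - D
x(q) = 8 - 5*q (x(q) = (9 - 1*1) + q*(-5) = (9 - 1) - 5*q = 8 - 5*q)
S(J, Q) = (1 + 2*J)²
(S(10, x(6)) - 87)*104 = ((1 + 2*10)² - 87)*104 = ((1 + 20)² - 87)*104 = (21² - 87)*104 = (441 - 87)*104 = 354*104 = 36816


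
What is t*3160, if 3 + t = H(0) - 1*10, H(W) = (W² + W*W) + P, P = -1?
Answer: -44240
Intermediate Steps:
H(W) = -1 + 2*W² (H(W) = (W² + W*W) - 1 = (W² + W²) - 1 = 2*W² - 1 = -1 + 2*W²)
t = -14 (t = -3 + ((-1 + 2*0²) - 1*10) = -3 + ((-1 + 2*0) - 10) = -3 + ((-1 + 0) - 10) = -3 + (-1 - 10) = -3 - 11 = -14)
t*3160 = -14*3160 = -44240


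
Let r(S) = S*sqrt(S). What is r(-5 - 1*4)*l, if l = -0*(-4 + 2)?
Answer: 0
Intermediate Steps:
r(S) = S**(3/2)
l = 0 (l = -0*(-2) = -10*0 = 0)
r(-5 - 1*4)*l = (-5 - 1*4)**(3/2)*0 = (-5 - 4)**(3/2)*0 = (-9)**(3/2)*0 = -27*I*0 = 0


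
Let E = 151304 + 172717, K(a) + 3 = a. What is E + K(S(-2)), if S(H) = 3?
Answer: 324021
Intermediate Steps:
K(a) = -3 + a
E = 324021
E + K(S(-2)) = 324021 + (-3 + 3) = 324021 + 0 = 324021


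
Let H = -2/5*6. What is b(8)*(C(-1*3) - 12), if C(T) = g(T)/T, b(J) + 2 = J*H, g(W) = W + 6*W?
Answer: 106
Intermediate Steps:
H = -12/5 (H = -2*⅕*6 = -⅖*6 = -12/5 ≈ -2.4000)
g(W) = 7*W
b(J) = -2 - 12*J/5 (b(J) = -2 + J*(-12/5) = -2 - 12*J/5)
C(T) = 7 (C(T) = (7*T)/T = 7)
b(8)*(C(-1*3) - 12) = (-2 - 12/5*8)*(7 - 12) = (-2 - 96/5)*(-5) = -106/5*(-5) = 106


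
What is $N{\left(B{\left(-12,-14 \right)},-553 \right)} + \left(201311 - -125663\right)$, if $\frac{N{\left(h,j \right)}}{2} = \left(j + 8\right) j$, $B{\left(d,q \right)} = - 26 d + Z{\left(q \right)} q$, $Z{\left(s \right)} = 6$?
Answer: $929744$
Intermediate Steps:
$B{\left(d,q \right)} = - 26 d + 6 q$
$N{\left(h,j \right)} = 2 j \left(8 + j\right)$ ($N{\left(h,j \right)} = 2 \left(j + 8\right) j = 2 \left(8 + j\right) j = 2 j \left(8 + j\right)$)
$N{\left(B{\left(-12,-14 \right)},-553 \right)} + \left(201311 - -125663\right) = 2 \left(-553\right) \left(8 - 553\right) + \left(201311 - -125663\right) = 2 \left(-553\right) \left(-545\right) + \left(201311 + 125663\right) = 602770 + 326974 = 929744$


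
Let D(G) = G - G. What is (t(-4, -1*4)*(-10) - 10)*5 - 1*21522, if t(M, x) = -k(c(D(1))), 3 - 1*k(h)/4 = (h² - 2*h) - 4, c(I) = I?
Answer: -20172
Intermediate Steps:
D(G) = 0
k(h) = 28 - 4*h² + 8*h (k(h) = 12 - 4*((h² - 2*h) - 4) = 12 - 4*(-4 + h² - 2*h) = 12 + (16 - 4*h² + 8*h) = 28 - 4*h² + 8*h)
t(M, x) = -28 (t(M, x) = -(28 - 4*0² + 8*0) = -(28 - 4*0 + 0) = -(28 + 0 + 0) = -1*28 = -28)
(t(-4, -1*4)*(-10) - 10)*5 - 1*21522 = (-28*(-10) - 10)*5 - 1*21522 = (280 - 10)*5 - 21522 = 270*5 - 21522 = 1350 - 21522 = -20172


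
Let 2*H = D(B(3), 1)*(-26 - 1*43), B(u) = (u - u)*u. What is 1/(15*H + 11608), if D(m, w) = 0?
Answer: 1/11608 ≈ 8.6147e-5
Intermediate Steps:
B(u) = 0 (B(u) = 0*u = 0)
H = 0 (H = (0*(-26 - 1*43))/2 = (0*(-26 - 43))/2 = (0*(-69))/2 = (1/2)*0 = 0)
1/(15*H + 11608) = 1/(15*0 + 11608) = 1/(0 + 11608) = 1/11608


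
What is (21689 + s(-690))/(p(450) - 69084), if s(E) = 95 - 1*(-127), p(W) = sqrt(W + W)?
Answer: -21911/69054 ≈ -0.31730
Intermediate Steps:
p(W) = sqrt(2)*sqrt(W) (p(W) = sqrt(2*W) = sqrt(2)*sqrt(W))
s(E) = 222 (s(E) = 95 + 127 = 222)
(21689 + s(-690))/(p(450) - 69084) = (21689 + 222)/(sqrt(2)*sqrt(450) - 69084) = 21911/(sqrt(2)*(15*sqrt(2)) - 69084) = 21911/(30 - 69084) = 21911/(-69054) = 21911*(-1/69054) = -21911/69054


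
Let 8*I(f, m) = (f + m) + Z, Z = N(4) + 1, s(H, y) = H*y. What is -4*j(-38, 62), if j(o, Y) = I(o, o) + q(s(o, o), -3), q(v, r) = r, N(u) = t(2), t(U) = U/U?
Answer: 49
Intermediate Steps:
t(U) = 1
N(u) = 1
Z = 2 (Z = 1 + 1 = 2)
I(f, m) = 1/4 + f/8 + m/8 (I(f, m) = ((f + m) + 2)/8 = (2 + f + m)/8 = 1/4 + f/8 + m/8)
j(o, Y) = -11/4 + o/4 (j(o, Y) = (1/4 + o/8 + o/8) - 3 = (1/4 + o/4) - 3 = -11/4 + o/4)
-4*j(-38, 62) = -4*(-11/4 + (1/4)*(-38)) = -4*(-11/4 - 19/2) = -4*(-49/4) = 49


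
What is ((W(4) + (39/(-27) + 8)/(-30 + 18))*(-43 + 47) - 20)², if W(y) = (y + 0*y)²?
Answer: 1274641/729 ≈ 1748.5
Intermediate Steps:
W(y) = y² (W(y) = (y + 0)² = y²)
((W(4) + (39/(-27) + 8)/(-30 + 18))*(-43 + 47) - 20)² = ((4² + (39/(-27) + 8)/(-30 + 18))*(-43 + 47) - 20)² = ((16 + (39*(-1/27) + 8)/(-12))*4 - 20)² = ((16 + (-13/9 + 8)*(-1/12))*4 - 20)² = ((16 + (59/9)*(-1/12))*4 - 20)² = ((16 - 59/108)*4 - 20)² = ((1669/108)*4 - 20)² = (1669/27 - 20)² = (1129/27)² = 1274641/729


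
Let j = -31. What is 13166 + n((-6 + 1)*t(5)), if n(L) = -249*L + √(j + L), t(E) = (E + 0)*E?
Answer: 44291 + 2*I*√39 ≈ 44291.0 + 12.49*I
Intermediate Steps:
t(E) = E² (t(E) = E*E = E²)
n(L) = √(-31 + L) - 249*L (n(L) = -249*L + √(-31 + L) = √(-31 + L) - 249*L)
13166 + n((-6 + 1)*t(5)) = 13166 + (√(-31 + (-6 + 1)*5²) - 249*(-6 + 1)*5²) = 13166 + (√(-31 - 5*25) - (-1245)*25) = 13166 + (√(-31 - 125) - 249*(-125)) = 13166 + (√(-156) + 31125) = 13166 + (2*I*√39 + 31125) = 13166 + (31125 + 2*I*√39) = 44291 + 2*I*√39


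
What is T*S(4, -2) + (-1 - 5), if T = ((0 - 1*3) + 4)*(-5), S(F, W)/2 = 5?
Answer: -56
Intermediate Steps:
S(F, W) = 10 (S(F, W) = 2*5 = 10)
T = -5 (T = ((0 - 3) + 4)*(-5) = (-3 + 4)*(-5) = 1*(-5) = -5)
T*S(4, -2) + (-1 - 5) = -5*10 + (-1 - 5) = -50 - 6 = -56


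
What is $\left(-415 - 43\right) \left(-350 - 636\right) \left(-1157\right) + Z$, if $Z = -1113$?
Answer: $-522488429$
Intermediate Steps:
$\left(-415 - 43\right) \left(-350 - 636\right) \left(-1157\right) + Z = \left(-415 - 43\right) \left(-350 - 636\right) \left(-1157\right) - 1113 = \left(-458\right) \left(-986\right) \left(-1157\right) - 1113 = 451588 \left(-1157\right) - 1113 = -522487316 - 1113 = -522488429$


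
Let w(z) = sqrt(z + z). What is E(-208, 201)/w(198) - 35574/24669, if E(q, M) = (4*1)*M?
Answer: -11858/8223 + 134*sqrt(11)/11 ≈ 38.960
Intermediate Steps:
w(z) = sqrt(2)*sqrt(z) (w(z) = sqrt(2*z) = sqrt(2)*sqrt(z))
E(q, M) = 4*M
E(-208, 201)/w(198) - 35574/24669 = (4*201)/((sqrt(2)*sqrt(198))) - 35574/24669 = 804/((sqrt(2)*(3*sqrt(22)))) - 35574*1/24669 = 804/((6*sqrt(11))) - 11858/8223 = 804*(sqrt(11)/66) - 11858/8223 = 134*sqrt(11)/11 - 11858/8223 = -11858/8223 + 134*sqrt(11)/11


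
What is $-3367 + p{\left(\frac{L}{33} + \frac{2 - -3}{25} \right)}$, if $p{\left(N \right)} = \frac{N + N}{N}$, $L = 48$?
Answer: $-3365$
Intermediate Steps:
$p{\left(N \right)} = 2$ ($p{\left(N \right)} = \frac{2 N}{N} = 2$)
$-3367 + p{\left(\frac{L}{33} + \frac{2 - -3}{25} \right)} = -3367 + 2 = -3365$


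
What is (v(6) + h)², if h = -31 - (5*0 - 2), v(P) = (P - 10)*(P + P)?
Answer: 5929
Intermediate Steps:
v(P) = 2*P*(-10 + P) (v(P) = (-10 + P)*(2*P) = 2*P*(-10 + P))
h = -29 (h = -31 - (0 - 2) = -31 - 1*(-2) = -31 + 2 = -29)
(v(6) + h)² = (2*6*(-10 + 6) - 29)² = (2*6*(-4) - 29)² = (-48 - 29)² = (-77)² = 5929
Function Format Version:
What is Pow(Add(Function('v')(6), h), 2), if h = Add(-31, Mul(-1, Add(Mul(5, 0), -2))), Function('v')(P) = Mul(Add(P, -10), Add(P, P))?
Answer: 5929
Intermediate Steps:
Function('v')(P) = Mul(2, P, Add(-10, P)) (Function('v')(P) = Mul(Add(-10, P), Mul(2, P)) = Mul(2, P, Add(-10, P)))
h = -29 (h = Add(-31, Mul(-1, Add(0, -2))) = Add(-31, Mul(-1, -2)) = Add(-31, 2) = -29)
Pow(Add(Function('v')(6), h), 2) = Pow(Add(Mul(2, 6, Add(-10, 6)), -29), 2) = Pow(Add(Mul(2, 6, -4), -29), 2) = Pow(Add(-48, -29), 2) = Pow(-77, 2) = 5929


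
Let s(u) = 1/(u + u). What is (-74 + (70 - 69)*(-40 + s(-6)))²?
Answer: 1874161/144 ≈ 13015.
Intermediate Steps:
s(u) = 1/(2*u)
(-74 + (70 - 69)*(-40 + s(-6)))² = (-74 + (70 - 69)*(-40 + (½)/(-6)))² = (-74 + 1*(-40 + (½)*(-⅙)))² = (-74 + 1*(-40 - 1/12))² = (-74 + 1*(-481/12))² = (-74 - 481/12)² = (-1369/12)² = 1874161/144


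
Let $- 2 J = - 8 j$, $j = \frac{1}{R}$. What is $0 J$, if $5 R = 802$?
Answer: $0$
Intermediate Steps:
$R = \frac{802}{5}$ ($R = \frac{1}{5} \cdot 802 = \frac{802}{5} \approx 160.4$)
$j = \frac{5}{802}$ ($j = \frac{1}{\frac{802}{5}} = \frac{5}{802} \approx 0.0062344$)
$J = \frac{10}{401}$ ($J = - \frac{\left(-8\right) \frac{5}{802}}{2} = \left(- \frac{1}{2}\right) \left(- \frac{20}{401}\right) = \frac{10}{401} \approx 0.024938$)
$0 J = 0 \cdot \frac{10}{401} = 0$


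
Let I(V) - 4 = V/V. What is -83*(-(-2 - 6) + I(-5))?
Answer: -1079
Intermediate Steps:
I(V) = 5 (I(V) = 4 + V/V = 4 + 1 = 5)
-83*(-(-2 - 6) + I(-5)) = -83*(-(-2 - 6) + 5) = -83*(-1*(-8) + 5) = -83*(8 + 5) = -83*13 = -1079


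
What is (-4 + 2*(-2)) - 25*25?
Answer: -633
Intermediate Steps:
(-4 + 2*(-2)) - 25*25 = (-4 - 4) - 625 = -8 - 625 = -633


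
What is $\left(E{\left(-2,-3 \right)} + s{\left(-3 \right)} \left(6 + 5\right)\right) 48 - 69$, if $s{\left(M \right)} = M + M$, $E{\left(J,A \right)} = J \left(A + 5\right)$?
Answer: $-3429$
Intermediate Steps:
$E{\left(J,A \right)} = J \left(5 + A\right)$
$s{\left(M \right)} = 2 M$
$\left(E{\left(-2,-3 \right)} + s{\left(-3 \right)} \left(6 + 5\right)\right) 48 - 69 = \left(- 2 \left(5 - 3\right) + 2 \left(-3\right) \left(6 + 5\right)\right) 48 - 69 = \left(\left(-2\right) 2 - 66\right) 48 - 69 = \left(-4 - 66\right) 48 - 69 = \left(-70\right) 48 - 69 = -3360 - 69 = -3429$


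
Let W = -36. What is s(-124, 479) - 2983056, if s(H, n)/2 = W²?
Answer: -2980464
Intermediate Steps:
s(H, n) = 2592 (s(H, n) = 2*(-36)² = 2*1296 = 2592)
s(-124, 479) - 2983056 = 2592 - 2983056 = -2980464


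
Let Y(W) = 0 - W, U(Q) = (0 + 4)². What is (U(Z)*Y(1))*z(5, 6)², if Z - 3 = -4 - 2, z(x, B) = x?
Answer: -400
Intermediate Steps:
Z = -3 (Z = 3 + (-4 - 2) = 3 - 6 = -3)
U(Q) = 16 (U(Q) = 4² = 16)
Y(W) = -W
(U(Z)*Y(1))*z(5, 6)² = (16*(-1*1))*5² = (16*(-1))*25 = -16*25 = -400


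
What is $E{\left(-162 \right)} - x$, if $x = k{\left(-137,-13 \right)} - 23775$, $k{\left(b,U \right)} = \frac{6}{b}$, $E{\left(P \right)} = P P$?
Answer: $\frac{6852609}{137} \approx 50019.0$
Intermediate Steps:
$E{\left(P \right)} = P^{2}$
$x = - \frac{3257181}{137}$ ($x = \frac{6}{-137} - 23775 = 6 \left(- \frac{1}{137}\right) - 23775 = - \frac{6}{137} - 23775 = - \frac{3257181}{137} \approx -23775.0$)
$E{\left(-162 \right)} - x = \left(-162\right)^{2} - - \frac{3257181}{137} = 26244 + \frac{3257181}{137} = \frac{6852609}{137}$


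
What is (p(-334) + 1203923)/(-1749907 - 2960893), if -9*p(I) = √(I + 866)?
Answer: -1203923/4710800 + √133/21198600 ≈ -0.25557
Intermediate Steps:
p(I) = -√(866 + I)/9 (p(I) = -√(I + 866)/9 = -√(866 + I)/9)
(p(-334) + 1203923)/(-1749907 - 2960893) = (-√(866 - 334)/9 + 1203923)/(-1749907 - 2960893) = (-2*√133/9 + 1203923)/(-4710800) = (-2*√133/9 + 1203923)*(-1/4710800) = (1203923 - 2*√133/9)*(-1/4710800) = -1203923/4710800 + √133/21198600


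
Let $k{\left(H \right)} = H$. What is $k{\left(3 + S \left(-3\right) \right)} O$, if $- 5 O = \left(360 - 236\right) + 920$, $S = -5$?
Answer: $- \frac{18792}{5} \approx -3758.4$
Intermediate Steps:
$O = - \frac{1044}{5}$ ($O = - \frac{\left(360 - 236\right) + 920}{5} = - \frac{124 + 920}{5} = \left(- \frac{1}{5}\right) 1044 = - \frac{1044}{5} \approx -208.8$)
$k{\left(3 + S \left(-3\right) \right)} O = \left(3 - -15\right) \left(- \frac{1044}{5}\right) = \left(3 + 15\right) \left(- \frac{1044}{5}\right) = 18 \left(- \frac{1044}{5}\right) = - \frac{18792}{5}$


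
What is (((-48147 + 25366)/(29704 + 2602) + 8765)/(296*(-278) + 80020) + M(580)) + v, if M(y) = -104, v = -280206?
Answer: -20538599081789/73270008 ≈ -2.8031e+5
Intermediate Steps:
(((-48147 + 25366)/(29704 + 2602) + 8765)/(296*(-278) + 80020) + M(580)) + v = (((-48147 + 25366)/(29704 + 2602) + 8765)/(296*(-278) + 80020) - 104) - 280206 = ((-22781/32306 + 8765)/(-82288 + 80020) - 104) - 280206 = ((-22781*1/32306 + 8765)/(-2268) - 104) - 280206 = ((-22781/32306 + 8765)*(-1/2268) - 104) - 280206 = ((283139309/32306)*(-1/2268) - 104) - 280206 = (-283139309/73270008 - 104) - 280206 = -7903220141/73270008 - 280206 = -20538599081789/73270008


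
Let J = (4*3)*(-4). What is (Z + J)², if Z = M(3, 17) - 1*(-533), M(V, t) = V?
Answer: 238144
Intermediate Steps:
Z = 536 (Z = 3 - 1*(-533) = 3 + 533 = 536)
J = -48 (J = 12*(-4) = -48)
(Z + J)² = (536 - 48)² = 488² = 238144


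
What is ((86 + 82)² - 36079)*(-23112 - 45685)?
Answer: 540400435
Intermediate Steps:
((86 + 82)² - 36079)*(-23112 - 45685) = (168² - 36079)*(-68797) = (28224 - 36079)*(-68797) = -7855*(-68797) = 540400435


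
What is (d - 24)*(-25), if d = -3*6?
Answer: 1050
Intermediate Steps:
d = -18 (d = -1*18 = -18)
(d - 24)*(-25) = (-18 - 24)*(-25) = -42*(-25) = 1050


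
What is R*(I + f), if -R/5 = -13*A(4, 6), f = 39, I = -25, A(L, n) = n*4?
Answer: 21840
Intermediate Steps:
A(L, n) = 4*n
R = 1560 (R = -(-65)*4*6 = -(-65)*24 = -5*(-312) = 1560)
R*(I + f) = 1560*(-25 + 39) = 1560*14 = 21840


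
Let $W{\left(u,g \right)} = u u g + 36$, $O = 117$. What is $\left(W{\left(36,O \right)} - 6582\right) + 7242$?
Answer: $152328$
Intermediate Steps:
$W{\left(u,g \right)} = 36 + g u^{2}$ ($W{\left(u,g \right)} = u^{2} g + 36 = g u^{2} + 36 = 36 + g u^{2}$)
$\left(W{\left(36,O \right)} - 6582\right) + 7242 = \left(\left(36 + 117 \cdot 36^{2}\right) - 6582\right) + 7242 = \left(\left(36 + 117 \cdot 1296\right) - 6582\right) + 7242 = \left(\left(36 + 151632\right) - 6582\right) + 7242 = \left(151668 - 6582\right) + 7242 = 145086 + 7242 = 152328$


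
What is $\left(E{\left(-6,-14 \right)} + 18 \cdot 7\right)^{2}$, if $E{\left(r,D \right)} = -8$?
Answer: $13924$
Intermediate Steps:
$\left(E{\left(-6,-14 \right)} + 18 \cdot 7\right)^{2} = \left(-8 + 18 \cdot 7\right)^{2} = \left(-8 + 126\right)^{2} = 118^{2} = 13924$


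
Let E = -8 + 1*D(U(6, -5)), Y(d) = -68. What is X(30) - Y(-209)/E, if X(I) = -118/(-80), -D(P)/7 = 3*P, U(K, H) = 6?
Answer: 2593/2680 ≈ 0.96754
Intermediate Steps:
D(P) = -21*P
X(I) = 59/40 (X(I) = -118*(-1/80) = 59/40)
E = -134 (E = -8 + 1*(-21*6) = -8 + 1*(-126) = -8 - 126 = -134)
X(30) - Y(-209)/E = 59/40 - (-68)/(-134) = 59/40 - (-68)*(-1)/134 = 59/40 - 1*34/67 = 59/40 - 34/67 = 2593/2680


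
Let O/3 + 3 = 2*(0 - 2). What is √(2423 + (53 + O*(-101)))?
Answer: √4597 ≈ 67.801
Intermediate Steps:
O = -21 (O = -9 + 3*(2*(0 - 2)) = -9 + 3*(2*(-2)) = -9 + 3*(-4) = -9 - 12 = -21)
√(2423 + (53 + O*(-101))) = √(2423 + (53 - 21*(-101))) = √(2423 + (53 + 2121)) = √(2423 + 2174) = √4597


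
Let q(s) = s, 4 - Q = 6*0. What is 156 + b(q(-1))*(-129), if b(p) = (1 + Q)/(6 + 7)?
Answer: 1383/13 ≈ 106.38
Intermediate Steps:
Q = 4 (Q = 4 - 6*0 = 4 - 1*0 = 4 + 0 = 4)
b(p) = 5/13 (b(p) = (1 + 4)/(6 + 7) = 5/13)
156 + b(q(-1))*(-129) = 156 + (5/13)*(-129) = 156 - 645/13 = 1383/13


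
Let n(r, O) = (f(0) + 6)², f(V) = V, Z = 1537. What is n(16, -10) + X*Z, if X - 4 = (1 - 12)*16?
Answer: -264328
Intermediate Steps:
X = -172 (X = 4 + (1 - 12)*16 = 4 - 11*16 = 4 - 176 = -172)
n(r, O) = 36 (n(r, O) = (0 + 6)² = 6² = 36)
n(16, -10) + X*Z = 36 - 172*1537 = 36 - 264364 = -264328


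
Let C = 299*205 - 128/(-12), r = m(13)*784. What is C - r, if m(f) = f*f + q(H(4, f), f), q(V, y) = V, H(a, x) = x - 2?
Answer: -239443/3 ≈ -79814.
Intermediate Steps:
H(a, x) = -2 + x
m(f) = -2 + f + f² (m(f) = f*f + (-2 + f) = f² + (-2 + f) = -2 + f + f²)
r = 141120 (r = (-2 + 13 + 13²)*784 = (-2 + 13 + 169)*784 = 180*784 = 141120)
C = 183917/3 (C = 61295 - 128*(-1/12) = 61295 + 32/3 = 183917/3 ≈ 61306.)
C - r = 183917/3 - 1*141120 = 183917/3 - 141120 = -239443/3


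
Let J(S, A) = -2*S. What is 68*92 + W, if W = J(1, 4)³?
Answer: 6248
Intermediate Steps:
W = -8 (W = (-2*1)³ = (-2)³ = -8)
68*92 + W = 68*92 - 8 = 6256 - 8 = 6248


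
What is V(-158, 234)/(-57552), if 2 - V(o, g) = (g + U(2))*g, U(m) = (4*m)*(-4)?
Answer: 23633/28776 ≈ 0.82127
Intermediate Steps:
U(m) = -16*m
V(o, g) = 2 - g*(-32 + g) (V(o, g) = 2 - (g - 16*2)*g = 2 - (g - 32)*g = 2 - (-32 + g)*g = 2 - g*(-32 + g))
V(-158, 234)/(-57552) = (2 - 1*234**2 + 32*234)/(-57552) = (2 - 1*54756 + 7488)*(-1/57552) = (2 - 54756 + 7488)*(-1/57552) = -47266*(-1/57552) = 23633/28776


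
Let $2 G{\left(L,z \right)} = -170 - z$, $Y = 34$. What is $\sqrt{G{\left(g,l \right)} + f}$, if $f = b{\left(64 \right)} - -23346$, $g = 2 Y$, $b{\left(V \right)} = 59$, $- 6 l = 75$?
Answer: $\frac{\sqrt{93305}}{2} \approx 152.73$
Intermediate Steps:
$l = - \frac{25}{2}$ ($l = \left(- \frac{1}{6}\right) 75 = - \frac{25}{2} \approx -12.5$)
$g = 68$ ($g = 2 \cdot 34 = 68$)
$G{\left(L,z \right)} = -85 - \frac{z}{2}$ ($G{\left(L,z \right)} = \frac{-170 - z}{2} = -85 - \frac{z}{2}$)
$f = 23405$ ($f = 59 - -23346 = 59 + 23346 = 23405$)
$\sqrt{G{\left(g,l \right)} + f} = \sqrt{\left(-85 - - \frac{25}{4}\right) + 23405} = \sqrt{\left(-85 + \frac{25}{4}\right) + 23405} = \sqrt{- \frac{315}{4} + 23405} = \sqrt{\frac{93305}{4}} = \frac{\sqrt{93305}}{2}$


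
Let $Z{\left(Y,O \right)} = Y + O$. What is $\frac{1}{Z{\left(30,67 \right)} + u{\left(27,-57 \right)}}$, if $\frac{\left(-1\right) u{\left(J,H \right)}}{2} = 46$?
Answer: $\frac{1}{5} \approx 0.2$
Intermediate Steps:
$Z{\left(Y,O \right)} = O + Y$
$u{\left(J,H \right)} = -92$ ($u{\left(J,H \right)} = \left(-2\right) 46 = -92$)
$\frac{1}{Z{\left(30,67 \right)} + u{\left(27,-57 \right)}} = \frac{1}{\left(67 + 30\right) - 92} = \frac{1}{97 - 92} = \frac{1}{5}$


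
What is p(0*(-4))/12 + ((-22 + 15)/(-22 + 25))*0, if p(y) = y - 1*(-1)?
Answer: 1/12 ≈ 0.083333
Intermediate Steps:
p(y) = 1 + y (p(y) = y + 1 = 1 + y)
p(0*(-4))/12 + ((-22 + 15)/(-22 + 25))*0 = (1 + 0*(-4))/12 + ((-22 + 15)/(-22 + 25))*0 = (1 + 0)*(1/12) - 7/3*0 = 1*(1/12) - 7*1/3*0 = 1/12 - 7/3*0 = 1/12 + 0 = 1/12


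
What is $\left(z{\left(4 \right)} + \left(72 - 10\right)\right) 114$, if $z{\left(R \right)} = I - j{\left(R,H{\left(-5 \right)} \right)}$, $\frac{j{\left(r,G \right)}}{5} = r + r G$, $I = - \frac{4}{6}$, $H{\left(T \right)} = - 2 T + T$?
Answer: $-6688$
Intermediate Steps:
$H{\left(T \right)} = - T$
$I = - \frac{2}{3}$ ($I = \left(-4\right) \frac{1}{6} = - \frac{2}{3} \approx -0.66667$)
$j{\left(r,G \right)} = 5 r + 5 G r$ ($j{\left(r,G \right)} = 5 \left(r + r G\right) = 5 \left(r + G r\right) = 5 r + 5 G r$)
$z{\left(R \right)} = - \frac{2}{3} - 30 R$ ($z{\left(R \right)} = - \frac{2}{3} - 5 R \left(1 - -5\right) = - \frac{2}{3} - 5 R \left(1 + 5\right) = - \frac{2}{3} - 5 R 6 = - \frac{2}{3} - 30 R$)
$\left(z{\left(4 \right)} + \left(72 - 10\right)\right) 114 = \left(\left(- \frac{2}{3} - 120\right) + \left(72 - 10\right)\right) 114 = \left(- \frac{362}{3} + 62\right) 114 = \left(- \frac{176}{3}\right) 114 = -6688$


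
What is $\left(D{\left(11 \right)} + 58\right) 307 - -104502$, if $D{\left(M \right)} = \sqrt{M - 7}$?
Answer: $122922$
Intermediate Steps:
$D{\left(M \right)} = \sqrt{-7 + M}$
$\left(D{\left(11 \right)} + 58\right) 307 - -104502 = \left(\sqrt{-7 + 11} + 58\right) 307 - -104502 = \left(\sqrt{4} + 58\right) 307 + 104502 = \left(2 + 58\right) 307 + 104502 = 60 \cdot 307 + 104502 = 18420 + 104502 = 122922$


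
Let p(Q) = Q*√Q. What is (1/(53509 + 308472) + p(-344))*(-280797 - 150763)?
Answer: -431560/361981 + 296913280*I*√86 ≈ -1.1922 + 2.7535e+9*I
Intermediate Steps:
p(Q) = Q^(3/2)
(1/(53509 + 308472) + p(-344))*(-280797 - 150763) = (1/(53509 + 308472) + (-344)^(3/2))*(-280797 - 150763) = (1/361981 - 688*I*√86)*(-431560) = -431560/361981 + 296913280*I*√86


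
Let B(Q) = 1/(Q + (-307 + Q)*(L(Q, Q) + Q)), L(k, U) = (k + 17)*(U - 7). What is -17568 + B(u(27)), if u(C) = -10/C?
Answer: -13066329790269/743757389 ≈ -17568.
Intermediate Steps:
L(k, U) = (-7 + U)*(17 + k) (L(k, U) = (17 + k)*(-7 + U) = (-7 + U)*(17 + k))
B(Q) = 1/(Q + (-307 + Q)*(-119 + Q² + 11*Q)) (B(Q) = 1/(Q + (-307 + Q)*((-119 - 7*Q + 17*Q + Q*Q) + Q)) = 1/(Q + (-307 + Q)*((-119 - 7*Q + 17*Q + Q²) + Q)) = 1/(Q + (-307 + Q)*((-119 + Q² + 10*Q) + Q)) = 1/(Q + (-307 + Q)*(-119 + Q² + 11*Q)))
-17568 + B(u(27)) = -17568 + 1/(36533 + (-10/27)³ - (-34950)/27 - 296*(-10/27)²) = -17568 + 1/(36533 + (-10*1/27)³ - (-34950)/27 - 296*(-10*1/27)²) = -17568 + 1/(36533 + (-10/27)³ - 3495*(-10/27) - 296*(-10/27)²) = -17568 + 1/(36533 - 1000/19683 + 11650/9 - 296*100/729) = -17568 + 1/(36533 - 1000/19683 + 11650/9 - 29600/729) = -17568 + 1/(743757389/19683) = -17568 + 19683/743757389 = -13066329790269/743757389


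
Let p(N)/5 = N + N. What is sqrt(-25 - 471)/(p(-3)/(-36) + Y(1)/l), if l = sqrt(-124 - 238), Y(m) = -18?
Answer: 4344*sqrt(31)/(-905*I + 54*sqrt(362)) ≈ 13.256 + 11.676*I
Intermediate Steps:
p(N) = 10*N (p(N) = 5*(N + N) = 5*(2*N) = 10*N)
l = I*sqrt(362) (l = sqrt(-362) = I*sqrt(362) ≈ 19.026*I)
sqrt(-25 - 471)/(p(-3)/(-36) + Y(1)/l) = sqrt(-25 - 471)/((10*(-3))/(-36) - 18*(-I*sqrt(362)/362)) = sqrt(-496)/(-30*(-1/36) - (-9)*I*sqrt(362)/181) = (4*I*sqrt(31))/(5/6 + 9*I*sqrt(362)/181) = 4*I*sqrt(31)/(5/6 + 9*I*sqrt(362)/181)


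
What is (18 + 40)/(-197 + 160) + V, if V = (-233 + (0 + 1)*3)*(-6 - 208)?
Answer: 1821082/37 ≈ 49218.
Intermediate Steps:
V = 49220 (V = (-233 + 1*3)*(-214) = (-233 + 3)*(-214) = -230*(-214) = 49220)
(18 + 40)/(-197 + 160) + V = (18 + 40)/(-197 + 160) + 49220 = 58/(-37) + 49220 = 58*(-1/37) + 49220 = -58/37 + 49220 = 1821082/37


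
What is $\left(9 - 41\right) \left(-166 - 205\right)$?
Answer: $11872$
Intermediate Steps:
$\left(9 - 41\right) \left(-166 - 205\right) = \left(-32\right) \left(-371\right) = 11872$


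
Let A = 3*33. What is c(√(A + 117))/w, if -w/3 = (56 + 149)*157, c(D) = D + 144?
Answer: -48/32185 - 2*√6/32185 ≈ -0.0016436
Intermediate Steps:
A = 99
c(D) = 144 + D
w = -96555 (w = -3*(56 + 149)*157 = -615*157 = -3*32185 = -96555)
c(√(A + 117))/w = (144 + √(99 + 117))/(-96555) = (144 + √216)*(-1/96555) = (144 + 6*√6)*(-1/96555) = -48/32185 - 2*√6/32185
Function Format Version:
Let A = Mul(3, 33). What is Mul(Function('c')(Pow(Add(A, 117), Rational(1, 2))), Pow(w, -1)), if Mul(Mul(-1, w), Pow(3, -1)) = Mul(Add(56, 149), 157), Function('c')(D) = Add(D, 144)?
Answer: Add(Rational(-48, 32185), Mul(Rational(-2, 32185), Pow(6, Rational(1, 2)))) ≈ -0.0016436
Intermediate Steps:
A = 99
Function('c')(D) = Add(144, D)
w = -96555 (w = Mul(-3, Mul(Add(56, 149), 157)) = Mul(-3, Mul(205, 157)) = Mul(-3, 32185) = -96555)
Mul(Function('c')(Pow(Add(A, 117), Rational(1, 2))), Pow(w, -1)) = Mul(Add(144, Pow(Add(99, 117), Rational(1, 2))), Pow(-96555, -1)) = Mul(Add(144, Pow(216, Rational(1, 2))), Rational(-1, 96555)) = Mul(Add(144, Mul(6, Pow(6, Rational(1, 2)))), Rational(-1, 96555)) = Add(Rational(-48, 32185), Mul(Rational(-2, 32185), Pow(6, Rational(1, 2))))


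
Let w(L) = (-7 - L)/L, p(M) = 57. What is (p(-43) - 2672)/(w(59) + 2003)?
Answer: -154285/118111 ≈ -1.3063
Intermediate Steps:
w(L) = (-7 - L)/L
(p(-43) - 2672)/(w(59) + 2003) = (57 - 2672)/((-7 - 1*59)/59 + 2003) = -2615/((-7 - 59)/59 + 2003) = -2615/((1/59)*(-66) + 2003) = -2615/(-66/59 + 2003) = -2615/118111/59 = -2615*59/118111 = -154285/118111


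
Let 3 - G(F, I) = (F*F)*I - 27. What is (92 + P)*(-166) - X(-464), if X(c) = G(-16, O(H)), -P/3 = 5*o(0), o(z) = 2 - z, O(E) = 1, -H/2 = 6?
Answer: -10066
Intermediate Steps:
H = -12 (H = -2*6 = -12)
G(F, I) = 30 - I*F² (G(F, I) = 3 - ((F*F)*I - 27) = 3 - (F²*I - 27) = 3 - (I*F² - 27) = 3 - (-27 + I*F²) = 3 + (27 - I*F²) = 30 - I*F²)
P = -30 (P = -15*(2 - 1*0) = -15*(2 + 0) = -15*2 = -3*10 = -30)
X(c) = -226 (X(c) = 30 - 1*1*(-16)² = 30 - 1*1*256 = 30 - 256 = -226)
(92 + P)*(-166) - X(-464) = (92 - 30)*(-166) - 1*(-226) = 62*(-166) + 226 = -10292 + 226 = -10066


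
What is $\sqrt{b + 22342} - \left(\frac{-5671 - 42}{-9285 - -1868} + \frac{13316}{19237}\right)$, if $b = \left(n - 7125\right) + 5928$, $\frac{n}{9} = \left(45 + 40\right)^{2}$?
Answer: $- \frac{208665753}{142680829} + \sqrt{86170} \approx 292.08$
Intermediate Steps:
$n = 65025$ ($n = 9 \left(45 + 40\right)^{2} = 9 \cdot 85^{2} = 9 \cdot 7225 = 65025$)
$b = 63828$ ($b = \left(65025 - 7125\right) + 5928 = 57900 + 5928 = 63828$)
$\sqrt{b + 22342} - \left(\frac{-5671 - 42}{-9285 - -1868} + \frac{13316}{19237}\right) = \sqrt{63828 + 22342} - \left(\frac{-5671 - 42}{-9285 - -1868} + \frac{13316}{19237}\right) = \sqrt{86170} - \left(\frac{-5671 - 42}{-9285 + 1868} + 13316 \cdot \frac{1}{19237}\right) = \sqrt{86170} - \left(- \frac{5713}{-7417} + \frac{13316}{19237}\right) = \sqrt{86170} - \left(\left(-5713\right) \left(- \frac{1}{7417}\right) + \frac{13316}{19237}\right) = \sqrt{86170} - \left(\frac{5713}{7417} + \frac{13316}{19237}\right) = \sqrt{86170} - \frac{208665753}{142680829} = - \frac{208665753}{142680829} + \sqrt{86170}$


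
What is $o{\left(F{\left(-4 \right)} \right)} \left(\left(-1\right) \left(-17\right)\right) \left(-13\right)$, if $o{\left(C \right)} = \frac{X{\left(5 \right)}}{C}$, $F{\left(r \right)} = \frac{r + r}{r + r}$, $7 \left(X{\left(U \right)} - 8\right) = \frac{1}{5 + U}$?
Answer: $- \frac{123981}{70} \approx -1771.2$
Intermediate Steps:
$X{\left(U \right)} = 8 + \frac{1}{7 \left(5 + U\right)}$
$F{\left(r \right)} = 1$ ($F{\left(r \right)} = \frac{2 r}{2 r} = 2 r \frac{1}{2 r} = 1$)
$o{\left(C \right)} = \frac{561}{70 C}$ ($o{\left(C \right)} = \frac{\frac{1}{7} \frac{1}{5 + 5} \left(281 + 56 \cdot 5\right)}{C} = \frac{\frac{1}{7} \cdot \frac{1}{10} \left(281 + 280\right)}{C} = \frac{\frac{1}{7} \cdot \frac{1}{10} \cdot 561}{C} = \frac{561}{70 C}$)
$o{\left(F{\left(-4 \right)} \right)} \left(\left(-1\right) \left(-17\right)\right) \left(-13\right) = \frac{561}{70 \cdot 1} \left(\left(-1\right) \left(-17\right)\right) \left(-13\right) = \frac{561}{70} \cdot 1 \cdot 17 \left(-13\right) = \frac{561}{70} \cdot 17 \left(-13\right) = \frac{9537}{70} \left(-13\right) = - \frac{123981}{70}$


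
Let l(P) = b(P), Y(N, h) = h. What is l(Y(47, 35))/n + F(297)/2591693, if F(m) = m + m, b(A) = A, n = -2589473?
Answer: 1447437707/6711119047789 ≈ 0.00021568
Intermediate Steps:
l(P) = P
F(m) = 2*m
l(Y(47, 35))/n + F(297)/2591693 = 35/(-2589473) + (2*297)/2591693 = 35*(-1/2589473) + 594*(1/2591693) = -35/2589473 + 594/2591693 = 1447437707/6711119047789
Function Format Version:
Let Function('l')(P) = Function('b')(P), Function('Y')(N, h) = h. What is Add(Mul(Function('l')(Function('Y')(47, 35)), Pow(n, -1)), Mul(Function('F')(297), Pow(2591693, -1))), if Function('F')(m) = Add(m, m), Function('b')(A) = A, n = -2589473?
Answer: Rational(1447437707, 6711119047789) ≈ 0.00021568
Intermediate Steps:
Function('l')(P) = P
Function('F')(m) = Mul(2, m)
Add(Mul(Function('l')(Function('Y')(47, 35)), Pow(n, -1)), Mul(Function('F')(297), Pow(2591693, -1))) = Add(Mul(35, Pow(-2589473, -1)), Mul(Mul(2, 297), Pow(2591693, -1))) = Add(Mul(35, Rational(-1, 2589473)), Mul(594, Rational(1, 2591693))) = Add(Rational(-35, 2589473), Rational(594, 2591693)) = Rational(1447437707, 6711119047789)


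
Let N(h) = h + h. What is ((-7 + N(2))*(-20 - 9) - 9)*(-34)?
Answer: -2652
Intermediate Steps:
N(h) = 2*h
((-7 + N(2))*(-20 - 9) - 9)*(-34) = ((-7 + 2*2)*(-20 - 9) - 9)*(-34) = ((-7 + 4)*(-29) - 9)*(-34) = (-3*(-29) - 9)*(-34) = (87 - 9)*(-34) = 78*(-34) = -2652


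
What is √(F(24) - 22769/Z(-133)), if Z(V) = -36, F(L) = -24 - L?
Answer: √21041/6 ≈ 24.176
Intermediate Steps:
√(F(24) - 22769/Z(-133)) = √((-24 - 1*24) - 22769/(-36)) = √((-24 - 24) - 22769*(-1/36)) = √(-48 + 22769/36) = √(21041/36) = √21041/6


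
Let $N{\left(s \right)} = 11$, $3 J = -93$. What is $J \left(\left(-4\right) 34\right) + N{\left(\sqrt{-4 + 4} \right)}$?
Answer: $4227$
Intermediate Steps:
$J = -31$ ($J = \frac{1}{3} \left(-93\right) = -31$)
$J \left(\left(-4\right) 34\right) + N{\left(\sqrt{-4 + 4} \right)} = - 31 \left(\left(-4\right) 34\right) + 11 = \left(-31\right) \left(-136\right) + 11 = 4216 + 11 = 4227$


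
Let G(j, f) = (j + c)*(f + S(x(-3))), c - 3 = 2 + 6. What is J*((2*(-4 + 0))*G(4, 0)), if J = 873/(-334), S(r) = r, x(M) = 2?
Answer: 104760/167 ≈ 627.31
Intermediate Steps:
c = 11 (c = 3 + (2 + 6) = 3 + 8 = 11)
G(j, f) = (2 + f)*(11 + j) (G(j, f) = (j + 11)*(f + 2) = (11 + j)*(2 + f) = (2 + f)*(11 + j))
J = -873/334 (J = 873*(-1/334) = -873/334 ≈ -2.6138)
J*((2*(-4 + 0))*G(4, 0)) = -873*2*(-4 + 0)*(22 + 2*4 + 11*0 + 0*4)/334 = -873*2*(-4)*(22 + 8 + 0 + 0)/334 = -(-3492)*30/167 = -873/334*(-240) = 104760/167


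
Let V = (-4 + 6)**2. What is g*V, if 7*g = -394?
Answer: -1576/7 ≈ -225.14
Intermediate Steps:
g = -394/7 (g = (1/7)*(-394) = -394/7 ≈ -56.286)
V = 4 (V = 2**2 = 4)
g*V = -394/7*4 = -1576/7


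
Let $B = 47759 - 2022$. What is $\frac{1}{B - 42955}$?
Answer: $\frac{1}{2782} \approx 0.00035945$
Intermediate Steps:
$B = 45737$
$\frac{1}{B - 42955} = \frac{1}{45737 - 42955} = \frac{1}{2782}$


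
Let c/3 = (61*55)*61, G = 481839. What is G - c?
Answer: -132126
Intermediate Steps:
c = 613965 (c = 3*((61*55)*61) = 3*(3355*61) = 3*204655 = 613965)
G - c = 481839 - 1*613965 = 481839 - 613965 = -132126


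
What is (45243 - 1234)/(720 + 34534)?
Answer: 44009/35254 ≈ 1.2483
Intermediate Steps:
(45243 - 1234)/(720 + 34534) = 44009/35254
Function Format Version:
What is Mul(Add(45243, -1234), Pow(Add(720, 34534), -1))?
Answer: Rational(44009, 35254) ≈ 1.2483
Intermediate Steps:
Mul(Add(45243, -1234), Pow(Add(720, 34534), -1)) = Mul(44009, Pow(35254, -1)) = Mul(44009, Rational(1, 35254)) = Rational(44009, 35254)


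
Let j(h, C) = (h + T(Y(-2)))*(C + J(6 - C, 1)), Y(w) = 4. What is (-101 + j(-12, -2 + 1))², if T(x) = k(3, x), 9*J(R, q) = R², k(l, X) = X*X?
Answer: 561001/81 ≈ 6925.9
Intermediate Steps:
k(l, X) = X²
J(R, q) = R²/9
T(x) = x²
j(h, C) = (16 + h)*(C + (6 - C)²/9) (j(h, C) = (h + 4²)*(C + (6 - C)²/9) = (h + 16)*(C + (6 - C)²/9) = (16 + h)*(C + (6 - C)²/9))
(-101 + j(-12, -2 + 1))² = (-101 + (16*(-2 + 1) + 16*(-6 + (-2 + 1))²/9 + (-2 + 1)*(-12) + (⅑)*(-12)*(-6 + (-2 + 1))²))² = (-101 + (16*(-1) + 16*(-6 - 1)²/9 - 1*(-12) + (⅑)*(-12)*(-6 - 1)²))² = (-101 + (-16 + (16/9)*(-7)² + 12 + (⅑)*(-12)*(-7)²))² = (-101 + (-16 + (16/9)*49 + 12 + (⅑)*(-12)*49))² = (-101 + (-16 + 784/9 + 12 - 196/3))² = (-101 + 160/9)² = (-749/9)² = 561001/81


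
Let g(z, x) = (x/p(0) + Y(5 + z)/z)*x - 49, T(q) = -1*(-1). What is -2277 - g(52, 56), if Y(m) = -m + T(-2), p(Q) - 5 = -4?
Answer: -68948/13 ≈ -5303.7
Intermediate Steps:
p(Q) = 1 (p(Q) = 5 - 4 = 1)
T(q) = 1
Y(m) = 1 - m (Y(m) = -m + 1 = 1 - m)
g(z, x) = -49 + x*(x + (-4 - z)/z) (g(z, x) = (x/1 + (1 - (5 + z))/z)*x - 49 = (x*1 + (1 + (-5 - z))/z)*x - 49 = (x + (-4 - z)/z)*x - 49 = x*(x + (-4 - z)/z) - 49 = -49 + x*(x + (-4 - z)/z))
-2277 - g(52, 56) = -2277 - (-49 + 56**2 - 1*56 - 4*56/52) = -2277 - (-49 + 3136 - 56 - 4*56*1/52) = -2277 - (-49 + 3136 - 56 - 56/13) = -2277 - 1*39347/13 = -2277 - 39347/13 = -68948/13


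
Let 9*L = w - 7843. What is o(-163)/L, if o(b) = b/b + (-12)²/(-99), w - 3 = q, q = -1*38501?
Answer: 5/56639 ≈ 8.8278e-5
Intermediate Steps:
q = -38501
w = -38498 (w = 3 - 38501 = -38498)
o(b) = -5/11 (o(b) = 1 + 144*(-1/99) = 1 - 16/11 = -5/11)
L = -5149 (L = (-38498 - 7843)/9 = (⅑)*(-46341) = -5149)
o(-163)/L = -5/11/(-5149) = -5/11*(-1/5149) = 5/56639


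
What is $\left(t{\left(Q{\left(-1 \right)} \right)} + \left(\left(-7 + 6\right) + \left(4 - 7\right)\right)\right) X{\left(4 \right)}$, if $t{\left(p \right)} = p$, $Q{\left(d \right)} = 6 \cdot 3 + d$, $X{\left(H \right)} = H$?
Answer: $52$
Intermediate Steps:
$Q{\left(d \right)} = 18 + d$
$\left(t{\left(Q{\left(-1 \right)} \right)} + \left(\left(-7 + 6\right) + \left(4 - 7\right)\right)\right) X{\left(4 \right)} = \left(\left(18 - 1\right) + \left(\left(-7 + 6\right) + \left(4 - 7\right)\right)\right) 4 = \left(17 + \left(-1 + \left(4 - 7\right)\right)\right) 4 = \left(17 - 4\right) 4 = 13 \cdot 4 = 52$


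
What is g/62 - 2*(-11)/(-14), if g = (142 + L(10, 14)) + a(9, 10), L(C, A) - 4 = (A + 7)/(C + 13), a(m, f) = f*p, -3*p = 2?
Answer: 20681/29946 ≈ 0.69061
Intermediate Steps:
p = -2/3 (p = -1/3*2 = -2/3 ≈ -0.66667)
a(m, f) = -2*f/3 (a(m, f) = f*(-2/3) = -2*f/3)
L(C, A) = 4 + (7 + A)/(13 + C) (L(C, A) = 4 + (A + 7)/(C + 13) = 4 + (7 + A)/(13 + C))
g = 9677/69 (g = (142 + (59 + 14 + 4*10)/(13 + 10)) - 2/3*10 = (142 + (59 + 14 + 40)/23) - 20/3 = (142 + (1/23)*113) - 20/3 = (142 + 113/23) - 20/3 = 3379/23 - 20/3 = 9677/69 ≈ 140.25)
g/62 - 2*(-11)/(-14) = (9677/69)/62 - 2*(-11)/(-14) = (9677/69)*(1/62) + 22*(-1/14) = 9677/4278 - 11/7 = 20681/29946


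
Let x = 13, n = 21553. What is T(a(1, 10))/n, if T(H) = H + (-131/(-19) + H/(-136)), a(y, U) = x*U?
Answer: 175633/27846476 ≈ 0.0063072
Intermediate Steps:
a(y, U) = 13*U
T(H) = 131/19 + 135*H/136 (T(H) = H + (-131*(-1/19) + H*(-1/136)) = H + (131/19 - H/136) = 131/19 + 135*H/136)
T(a(1, 10))/n = (131/19 + 135*(13*10)/136)/21553 = (131/19 + (135/136)*130)*(1/21553) = (131/19 + 8775/68)*(1/21553) = (175633/1292)*(1/21553) = 175633/27846476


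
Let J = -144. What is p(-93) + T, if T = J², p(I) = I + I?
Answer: 20550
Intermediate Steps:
p(I) = 2*I
T = 20736 (T = (-144)² = 20736)
p(-93) + T = 2*(-93) + 20736 = -186 + 20736 = 20550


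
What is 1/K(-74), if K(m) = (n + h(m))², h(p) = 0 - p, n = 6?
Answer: 1/6400 ≈ 0.00015625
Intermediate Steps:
h(p) = -p
K(m) = (6 - m)²
1/K(-74) = 1/((-6 - 74)²) = 1/((-80)²) = 1/6400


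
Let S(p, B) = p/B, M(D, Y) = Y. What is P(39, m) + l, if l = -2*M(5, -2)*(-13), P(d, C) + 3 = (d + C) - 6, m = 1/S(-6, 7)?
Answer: -139/6 ≈ -23.167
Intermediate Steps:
m = -7/6 (m = 1/(-6/7) = -7/6 ≈ -1.1667)
P(d, C) = -9 + C + d (P(d, C) = -3 + ((d + C) - 6) = -3 + ((C + d) - 6) = -3 + (-6 + C + d) = -9 + C + d)
l = -52 (l = -2*(-2)*(-13) = 4*(-13) = -52)
P(39, m) + l = (-9 - 7/6 + 39) - 52 = 173/6 - 52 = -139/6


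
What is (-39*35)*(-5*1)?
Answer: 6825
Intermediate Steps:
(-39*35)*(-5*1) = -1365*(-5) = 6825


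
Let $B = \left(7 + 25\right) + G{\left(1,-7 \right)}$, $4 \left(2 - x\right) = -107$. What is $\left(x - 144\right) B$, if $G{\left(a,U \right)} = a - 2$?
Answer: $- \frac{14291}{4} \approx -3572.8$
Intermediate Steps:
$x = \frac{115}{4}$ ($x = 2 - - \frac{107}{4} = 2 + \frac{107}{4} = \frac{115}{4} \approx 28.75$)
$G{\left(a,U \right)} = -2 + a$ ($G{\left(a,U \right)} = a - 2 = -2 + a$)
$B = 31$ ($B = \left(7 + 25\right) + \left(-2 + 1\right) = 32 - 1 = 31$)
$\left(x - 144\right) B = \left(\frac{115}{4} - 144\right) 31 = \left(- \frac{461}{4}\right) 31 = - \frac{14291}{4}$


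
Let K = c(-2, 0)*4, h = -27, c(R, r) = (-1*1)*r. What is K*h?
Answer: 0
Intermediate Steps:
c(R, r) = -r
K = 0 (K = -1*0*4 = 0*4 = 0)
K*h = 0*(-27) = 0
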